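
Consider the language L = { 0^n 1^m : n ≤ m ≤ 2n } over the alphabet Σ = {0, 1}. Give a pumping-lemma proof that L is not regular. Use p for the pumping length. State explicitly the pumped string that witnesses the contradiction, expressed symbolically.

Suppose for contradiction that L is regular, and let p be the pumping length.
Take w = 0^p 1^p ∈ L (since p ≤ p ≤ 2p), with |w| = 2p ≥ p.
Write w = xyz as guaranteed by the lemma, with |xy| ≤ p and y is nonempty.
Since the first p symbols of w are all 0's and |xy| ≤ p, y lies entirely in the leading 0-block: y = 0^k for some k with 1 ≤ k ≤ p.
Pump with i = 2: xy^2z = 0^{p+k} 1^p. Now n = p+k > p = m, so the condition n ≤ m fails. Thus xy^2z ∉ L.
This is a contradiction; hence L is not regular.

0^{p+k} 1^p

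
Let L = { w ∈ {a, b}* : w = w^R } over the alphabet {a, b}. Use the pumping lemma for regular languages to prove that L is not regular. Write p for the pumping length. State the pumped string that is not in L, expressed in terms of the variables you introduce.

Assume L is regular; let p be its pumping constant.
Take w = a^p b a^p, a palindrome of length 2p+1 ≥ p.
Write w = xyz as guaranteed by the lemma, with |xy| ≤ p and |y| ≥ 1.
Since the first p symbols of w are all a's and |xy| ≤ p, y lies entirely in the leading a-block: y = a^k for some k with 1 ≤ k ≤ p.
Pump with i = 2: xy^2z = a^{p+k} b a^p. Its reverse is a^p b a^{p+k}, which differs from xy^2z since k ≥ 1. So xy^2z is not a palindrome and xy^2z ∉ L.
This contradicts the pumping lemma, so L is not regular.

a^{p+k} b a^p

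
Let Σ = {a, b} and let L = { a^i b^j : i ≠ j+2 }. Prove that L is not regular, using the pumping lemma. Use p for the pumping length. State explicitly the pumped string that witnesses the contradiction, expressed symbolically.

a^{p+p!} b^{p+p!-2}

Toward a contradiction, assume L is regular with pumping length p.
Choose w = a^p b^{p+p!-2}. Since p ≠ (p+p!-2)+2 = p+p!, w ∈ L; and |w| ≥ p.
The pumping lemma gives a decomposition w = xyz where |xy| ≤ p and y is nonempty.
Since the first p symbols of w are all a's and |xy| ≤ p, y lies entirely in the leading a-block: y = a^k for some k with 1 ≤ k ≤ p.
Since 1 ≤ k ≤ p, k divides p!; set t = 1 + p!/k. Then xy^t z has p + (p!/k)·k = p + p! copies of a. Now the a-count is p+p! and (b-count)+2 = (p+p!-2)+2 = p+p!, so i ≠ j+2 fails. So xy^t z = a^{p+p!} b^{p+p!-2} ∉ L.
Contradiction. Therefore L is not regular.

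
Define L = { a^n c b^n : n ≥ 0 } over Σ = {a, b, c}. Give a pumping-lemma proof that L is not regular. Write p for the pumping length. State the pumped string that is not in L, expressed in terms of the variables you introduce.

a^{p+k} c b^p

Assume L is regular; let p be its pumping constant.
Take w = a^p c b^p ∈ L with |w| = 2p+1 ≥ p.
The pumping lemma gives a decomposition w = xyz where |xy| ≤ p and y is nonempty.
Since the first p symbols of w are all a's and |xy| ≤ p, y lies entirely in the leading a-block: y = a^k for some k with 1 ≤ k ≤ p.
Pump with i = 2: xy^2z = a^{p+k} c b^p, which would require p+k = p. But k ≥ 1, so xy^2z ∉ L.
This contradicts the pumping lemma, so L is not regular.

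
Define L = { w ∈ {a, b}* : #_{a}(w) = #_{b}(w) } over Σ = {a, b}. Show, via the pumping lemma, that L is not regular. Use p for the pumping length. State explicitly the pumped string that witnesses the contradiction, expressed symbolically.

Suppose for contradiction that L is regular, and let p be the pumping length.
Choose w = a^p b^p ∈ L with |w| = 2p ≥ p.
The pumping lemma gives a decomposition w = xyz where |xy| ≤ p and y is nonempty.
The first p characters of w are a's, so xy (and hence y) consists only of a's. Write y = a^k, 1 ≤ k ≤ p.
Pump with i = 2: xy^2z = a^{p+k} b^p has p+k occurrences of a but only p of b. Since k ≥ 1 the counts differ, so xy^2z ∉ L.
This is a contradiction; hence L is not regular.

a^{p+k} b^p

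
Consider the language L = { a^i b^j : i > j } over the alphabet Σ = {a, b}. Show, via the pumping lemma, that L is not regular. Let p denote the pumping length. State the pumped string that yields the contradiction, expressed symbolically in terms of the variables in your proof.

a^{p+1-k} b^p

Toward a contradiction, assume L is regular with pumping length p.
Choose w = a^{p+1} b^p ∈ L, with |w| = 2p+1 ≥ p.
The pumping lemma gives a decomposition w = xyz where |xy| ≤ p and |y| ≥ 1.
Because |xy| ≤ p and w begins with p copies of a, we have y = a^k with 1 ≤ k ≤ p.
Consider xy^0z = xz = a^{p+1-k} b^p. Since k ≥ 1, the a-count p+1-k is at most p, so i > j fails; thus xz ∉ L.
This contradicts the pumping lemma, so L is not regular.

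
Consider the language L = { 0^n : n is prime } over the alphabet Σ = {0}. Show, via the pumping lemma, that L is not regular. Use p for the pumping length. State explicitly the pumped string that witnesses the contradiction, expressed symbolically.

0^{q(1+k)}

Assume L is regular. Let p be the pumping length given by the pumping lemma.
Let q be a prime with q ≥ p+2 (infinitely many primes exist), and take w = 0^q ∈ L with |w| = q ≥ p.
By the pumping lemma, w = xyz with |xy| ≤ p and y is nonempty.
Then y = 0^k for some k with 1 ≤ k ≤ p.
Since 1 ≤ k ≤ p, |xz| = q-k. Pump with i = q+1: |xy^{q+1}z| = (q-k)+(q+1)k = q+qk = q(1+k), which is composite (both factors ≥ 2). So xy^{q+1}z = 0^{q(1+k)} ∉ L.
Contradiction. Therefore L is not regular.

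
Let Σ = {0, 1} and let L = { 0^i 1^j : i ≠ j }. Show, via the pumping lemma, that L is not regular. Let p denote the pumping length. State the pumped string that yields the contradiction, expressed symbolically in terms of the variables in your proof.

Toward a contradiction, assume L is regular with pumping length p.
Choose w = 0^p 1^{p+p!}. Since p ≠ p+p!, w ∈ L; and |w| ≥ p.
By the pumping lemma, w = xyz with |xy| ≤ p and y is nonempty.
The first p characters of w are 0's, so xy (and hence y) consists only of 0's. Write y = 0^k, 1 ≤ k ≤ p.
Since 1 ≤ k ≤ p, k divides p!; set t = 1 + p!/k. Then xy^t z has p + (p!/k)·k = p + p! copies of 0. Now the 0-count equals the 1-count, so i ≠ j fails. So xy^t z = 0^{p+p!} 1^{p+p!} ∉ L.
This is a contradiction; hence L is not regular.

0^{p+p!} 1^{p+p!}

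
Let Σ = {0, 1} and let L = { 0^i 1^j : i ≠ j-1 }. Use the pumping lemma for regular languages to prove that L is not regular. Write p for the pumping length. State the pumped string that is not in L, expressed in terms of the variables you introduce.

Suppose for contradiction that L is regular, and let p be the pumping length.
Choose w = 0^p 1^{p+p!+1}. Since p ≠ (p+p!+1)-1 = p+p!, w ∈ L; and |w| ≥ p.
Write w = xyz as guaranteed by the lemma, with |xy| ≤ p and |y| > 0.
The first p characters of w are 0's, so xy (and hence y) consists only of 0's. Write y = 0^k, 1 ≤ k ≤ p.
Since 1 ≤ k ≤ p, k divides p!; set t = 1 + p!/k. Then xy^t z has p + (p!/k)·k = p + p! copies of 0. Now the 0-count is p+p! and (1-count)-1 = (p+p!+1)-1 = p+p!, so i ≠ j-1 fails. So xy^t z = 0^{p+p!} 1^{p+p!+1} ∉ L.
This is a contradiction; hence L is not regular.

0^{p+p!} 1^{p+p!+1}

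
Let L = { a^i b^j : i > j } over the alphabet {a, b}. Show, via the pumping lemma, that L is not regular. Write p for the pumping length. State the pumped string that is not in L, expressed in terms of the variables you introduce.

a^{p+1-k} b^p

Assume L is regular. Let p be the pumping length given by the pumping lemma.
Choose w = a^{p+1} b^p ∈ L, with |w| = 2p+1 ≥ p.
The pumping lemma gives a decomposition w = xyz where |xy| ≤ p and |y| ≥ 1.
Since the first p symbols of w are all a's and |xy| ≤ p, y lies entirely in the leading a-block: y = a^k for some k with 1 ≤ k ≤ p.
Consider xy^0z = xz = a^{p+1-k} b^p. Since k ≥ 1, the a-count p+1-k is at most p, so i > j fails; thus xz ∉ L.
This contradicts the pumping lemma, so L is not regular.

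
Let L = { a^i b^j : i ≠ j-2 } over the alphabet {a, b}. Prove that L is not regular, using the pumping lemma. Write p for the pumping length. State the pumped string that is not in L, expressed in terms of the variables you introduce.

Toward a contradiction, assume L is regular with pumping length p.
Choose w = a^p b^{p+p!+2}. Since p ≠ (p+p!+2)-2 = p+p!, w ∈ L; and |w| ≥ p.
By the pumping lemma, w = xyz with |xy| ≤ p and |y| > 0.
The first p characters of w are a's, so xy (and hence y) consists only of a's. Write y = a^k, 1 ≤ k ≤ p.
Since 1 ≤ k ≤ p, k divides p!; set t = 1 + p!/k. Then xy^t z has p + (p!/k)·k = p + p! copies of a. Now the a-count is p+p! and (b-count)-2 = (p+p!+2)-2 = p+p!, so i ≠ j-2 fails. So xy^t z = a^{p+p!} b^{p+p!+2} ∉ L.
Contradiction. Therefore L is not regular.

a^{p+p!} b^{p+p!+2}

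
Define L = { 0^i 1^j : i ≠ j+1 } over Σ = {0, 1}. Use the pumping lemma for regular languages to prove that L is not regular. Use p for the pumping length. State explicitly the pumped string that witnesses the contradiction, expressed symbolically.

Assume L is regular; let p be its pumping constant.
Choose w = 0^p 1^{p+p!-1}. Since p ≠ (p+p!-1)+1 = p+p!, w ∈ L; and |w| ≥ p.
Write w = xyz as guaranteed by the lemma, with |xy| ≤ p and y is nonempty.
Since the first p symbols of w are all 0's and |xy| ≤ p, y lies entirely in the leading 0-block: y = 0^k for some k with 1 ≤ k ≤ p.
Since 1 ≤ k ≤ p, k divides p!; set t = 1 + p!/k. Then xy^t z has p + (p!/k)·k = p + p! copies of 0. Now the 0-count is p+p! and (1-count)+1 = (p+p!-1)+1 = p+p!, so i ≠ j+1 fails. So xy^t z = 0^{p+p!} 1^{p+p!-1} ∉ L.
This is a contradiction; hence L is not regular.

0^{p+p!} 1^{p+p!-1}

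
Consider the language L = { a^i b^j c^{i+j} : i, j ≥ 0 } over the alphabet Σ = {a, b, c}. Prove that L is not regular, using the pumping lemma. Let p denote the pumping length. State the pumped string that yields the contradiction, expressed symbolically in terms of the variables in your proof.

Assume L is regular; let p be its pumping constant.
Take w = a^p b^p c^{2p} ∈ L (with i=j=p, i+j=2p), |w| = 4p ≥ p.
The pumping lemma gives a decomposition w = xyz where |xy| ≤ p and |y| > 0.
The first p characters of w are a's, so xy (and hence y) consists only of a's. Write y = a^k, 1 ≤ k ≤ p.
Consider xy^2z = a^{p+k} b^p c^{2p}. Now the a- and b-counts sum to 2p+k, but the c-count is 2p ≠ 2p+k. So xy^2z ∉ L.
This is a contradiction; hence L is not regular.

a^{p+k} b^p c^{2p}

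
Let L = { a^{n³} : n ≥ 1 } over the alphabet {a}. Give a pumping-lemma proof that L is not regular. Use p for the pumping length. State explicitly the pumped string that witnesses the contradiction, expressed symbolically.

Assume L is regular. Let p be the pumping length given by the pumping lemma.
Take w = a^{p³} ∈ L with |w| = p³ ≥ p.
The pumping lemma gives a decomposition w = xyz where |xy| ≤ p and y is nonempty.
Then y = a^k for some k with 1 ≤ k ≤ p.
Pump with i = 2: xy^2z = a^{p³+k}. Since 1 ≤ k ≤ p, p³ < p³+k ≤ p³+p < p³+3p²+3p+1 = (p+1)³, so p³+k is not a perfect cube. So xy^2z ∉ L.
This is a contradiction; hence L is not regular.

a^{p³+k}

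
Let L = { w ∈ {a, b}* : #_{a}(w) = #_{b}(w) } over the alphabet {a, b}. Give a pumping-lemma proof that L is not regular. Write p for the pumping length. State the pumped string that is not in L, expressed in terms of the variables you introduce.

Toward a contradiction, assume L is regular with pumping length p.
Choose w = a^p b^p ∈ L with |w| = 2p ≥ p.
By the pumping lemma, w = xyz with |xy| ≤ p and |y| > 0.
The first p characters of w are a's, so xy (and hence y) consists only of a's. Write y = a^k, 1 ≤ k ≤ p.
Pump with i = 2: xy^2z = a^{p+k} b^p has p+k occurrences of a but only p of b. Since k ≥ 1 the counts differ, so xy^2z ∉ L.
This contradicts the pumping lemma, so L is not regular.

a^{p+k} b^p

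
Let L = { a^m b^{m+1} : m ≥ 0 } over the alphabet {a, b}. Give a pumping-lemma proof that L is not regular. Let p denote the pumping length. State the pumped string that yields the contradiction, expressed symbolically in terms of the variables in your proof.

a^{p+k} b^{p+1}

Assume L is regular. Let p be the pumping length given by the pumping lemma.
Let w = a^p b^{p+1} ∈ L; note |w| = 2p+1 ≥ p.
Write w = xyz as guaranteed by the lemma, with |xy| ≤ p and |y| > 0.
The first p characters of w are a's, so xy (and hence y) consists only of a's. Write y = a^k, 1 ≤ k ≤ p.
Pump with i = 2: xy^2z = a^{p+k} b^{p+1}. For this to lie in L we would need p+1 = (p+k)+1, which forces k = 0. But k ≥ 1, so xy^2z ∉ L.
Contradiction. Therefore L is not regular.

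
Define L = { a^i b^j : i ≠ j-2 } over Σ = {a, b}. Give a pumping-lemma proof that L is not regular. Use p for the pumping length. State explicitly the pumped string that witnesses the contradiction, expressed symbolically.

Assume L is regular. Let p be the pumping length given by the pumping lemma.
Choose w = a^p b^{p+p!+2}. Since p ≠ (p+p!+2)-2 = p+p!, w ∈ L; and |w| ≥ p.
Write w = xyz as guaranteed by the lemma, with |xy| ≤ p and |y| ≥ 1.
Because |xy| ≤ p and w begins with p copies of a, we have y = a^k with 1 ≤ k ≤ p.
Since 1 ≤ k ≤ p, k divides p!; set t = 1 + p!/k. Then xy^t z has p + (p!/k)·k = p + p! copies of a. Now the a-count is p+p! and (b-count)-2 = (p+p!+2)-2 = p+p!, so i ≠ j-2 fails. So xy^t z = a^{p+p!} b^{p+p!+2} ∉ L.
This contradicts the pumping lemma, so L is not regular.

a^{p+p!} b^{p+p!+2}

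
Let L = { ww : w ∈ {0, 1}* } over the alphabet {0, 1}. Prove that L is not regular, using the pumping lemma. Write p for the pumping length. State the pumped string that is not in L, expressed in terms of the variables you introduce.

Assume L is regular; let p be its pumping constant.
Take w = 0^p 1^p 0^p 1^p = uu where u = 0^p1^p; then w ∈ L and |w| = 4p ≥ p.
Write w = xyz as guaranteed by the lemma, with |xy| ≤ p and y is nonempty.
The first p characters of w are 0's, so xy (and hence y) consists only of 0's. Write y = 0^k, 1 ≤ k ≤ p.
Pump with i = 2: xy^2z = 0^{p+k} 1^p 0^p 1^p, of length 4p+k. Suppose this equals vv. The string starts with 0 and ends with 1, so v does too; thus the boundary between the two copies of v is a 1→0 transition. There is exactly one such transition, at position 2p+k, so |v| = 2p+k and |vv| = 4p+2k ≠ 4p+k since k ≥ 1. So xy^2z ∉ L.
This contradicts the pumping lemma, so L is not regular.

0^{p+k} 1^p 0^p 1^p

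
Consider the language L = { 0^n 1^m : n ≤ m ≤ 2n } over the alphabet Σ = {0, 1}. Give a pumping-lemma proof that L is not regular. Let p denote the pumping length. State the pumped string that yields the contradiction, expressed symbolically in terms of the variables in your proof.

Suppose for contradiction that L is regular, and let p be the pumping length.
Take w = 0^p 1^p ∈ L (since p ≤ p ≤ 2p), with |w| = 2p ≥ p.
The pumping lemma gives a decomposition w = xyz where |xy| ≤ p and |y| > 0.
The first p characters of w are 0's, so xy (and hence y) consists only of 0's. Write y = 0^k, 1 ≤ k ≤ p.
Pump with i = 2: xy^2z = 0^{p+k} 1^p. Now n = p+k > p = m, so the condition n ≤ m fails. Thus xy^2z ∉ L.
This is a contradiction; hence L is not regular.

0^{p+k} 1^p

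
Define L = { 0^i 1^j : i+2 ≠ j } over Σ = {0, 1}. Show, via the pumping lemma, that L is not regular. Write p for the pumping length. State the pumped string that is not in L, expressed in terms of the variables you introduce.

Assume L is regular. Let p be the pumping length given by the pumping lemma.
Choose w = 0^p 1^{p+p!+2}. Since p ≠ (p+p!+2)-2 = p+p!, w ∈ L; and |w| ≥ p.
By the pumping lemma, w = xyz with |xy| ≤ p and |y| > 0.
Because |xy| ≤ p and w begins with p copies of 0, we have y = 0^k with 1 ≤ k ≤ p.
Since 1 ≤ k ≤ p, k divides p!; set t = 1 + p!/k. Then xy^t z has p + (p!/k)·k = p + p! copies of 0. Now the 0-count is p+p! and (1-count)-2 = (p+p!+2)-2 = p+p!, so i+2 ≠ j fails. So xy^t z = 0^{p+p!} 1^{p+p!+2} ∉ L.
Contradiction. Therefore L is not regular.

0^{p+p!} 1^{p+p!+2}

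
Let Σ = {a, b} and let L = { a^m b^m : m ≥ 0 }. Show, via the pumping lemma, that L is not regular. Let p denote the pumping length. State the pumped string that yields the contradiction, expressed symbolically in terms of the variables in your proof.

Toward a contradiction, assume L is regular with pumping length p.
Choose w = a^p b^p, which is in L with |w| = 2p ≥ p.
By the pumping lemma, w = xyz with |xy| ≤ p and |y| ≥ 1.
Since the first p symbols of w are all a's and |xy| ≤ p, y lies entirely in the leading a-block: y = a^k for some k with 1 ≤ k ≤ p.
Pump with i = 2: xy^2z = a^{p+k} b^p. For this to lie in L we would need p = p+k, which forces k = 0. But k ≥ 1, so xy^2z ∉ L.
This contradicts the pumping lemma, so L is not regular.

a^{p+k} b^p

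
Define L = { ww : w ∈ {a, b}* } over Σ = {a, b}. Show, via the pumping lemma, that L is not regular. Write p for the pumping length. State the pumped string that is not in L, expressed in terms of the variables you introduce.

Toward a contradiction, assume L is regular with pumping length p.
Take w = a^p b^p a^p b^p = uu where u = a^pb^p; then w ∈ L and |w| = 4p ≥ p.
Write w = xyz as guaranteed by the lemma, with |xy| ≤ p and y is nonempty.
Because |xy| ≤ p and w begins with p copies of a, we have y = a^k with 1 ≤ k ≤ p.
Pump with i = 2: xy^2z = a^{p+k} b^p a^p b^p, of length 4p+k. Suppose this equals vv. The string starts with a and ends with b, so v does too; thus the boundary between the two copies of v is a b→a transition. There is exactly one such transition, at position 2p+k, so |v| = 2p+k and |vv| = 4p+2k ≠ 4p+k since k ≥ 1. So xy^2z ∉ L.
This contradicts the pumping lemma, so L is not regular.

a^{p+k} b^p a^p b^p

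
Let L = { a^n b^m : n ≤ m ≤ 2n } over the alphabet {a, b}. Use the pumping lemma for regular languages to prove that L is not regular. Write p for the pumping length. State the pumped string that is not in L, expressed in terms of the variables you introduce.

Assume L is regular. Let p be the pumping length given by the pumping lemma.
Take w = a^p b^p ∈ L (since p ≤ p ≤ 2p), with |w| = 2p ≥ p.
The pumping lemma gives a decomposition w = xyz where |xy| ≤ p and |y| > 0.
Since the first p symbols of w are all a's and |xy| ≤ p, y lies entirely in the leading a-block: y = a^k for some k with 1 ≤ k ≤ p.
Pump with i = 2: xy^2z = a^{p+k} b^p. Now n = p+k > p = m, so the condition n ≤ m fails. Thus xy^2z ∉ L.
Contradiction. Therefore L is not regular.

a^{p+k} b^p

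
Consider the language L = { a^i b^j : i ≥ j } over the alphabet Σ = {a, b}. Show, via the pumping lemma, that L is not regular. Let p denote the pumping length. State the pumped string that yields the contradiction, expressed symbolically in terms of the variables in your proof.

a^{p-k} b^p

Toward a contradiction, assume L is regular with pumping length p.
Choose w = a^p b^p ∈ L, with |w| = 2p ≥ p.
By the pumping lemma, w = xyz with |xy| ≤ p and |y| ≥ 1.
Since the first p symbols of w are all a's and |xy| ≤ p, y lies entirely in the leading a-block: y = a^k for some k with 1 ≤ k ≤ p.
Consider xy^0z = xz = a^{p-k} b^p. Since k ≥ 1, the a-count p-k is less than p, so i ≥ j fails; thus xz ∉ L.
This is a contradiction; hence L is not regular.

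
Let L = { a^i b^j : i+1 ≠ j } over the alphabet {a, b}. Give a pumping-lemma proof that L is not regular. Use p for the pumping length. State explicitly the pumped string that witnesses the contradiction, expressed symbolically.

Assume L is regular. Let p be the pumping length given by the pumping lemma.
Choose w = a^p b^{p+p!+1}. Since p ≠ (p+p!+1)-1 = p+p!, w ∈ L; and |w| ≥ p.
By the pumping lemma, w = xyz with |xy| ≤ p and |y| > 0.
Since the first p symbols of w are all a's and |xy| ≤ p, y lies entirely in the leading a-block: y = a^k for some k with 1 ≤ k ≤ p.
Since 1 ≤ k ≤ p, k divides p!; set t = 1 + p!/k. Then xy^t z has p + (p!/k)·k = p + p! copies of a. Now the a-count is p+p! and (b-count)-1 = (p+p!+1)-1 = p+p!, so i+1 ≠ j fails. So xy^t z = a^{p+p!} b^{p+p!+1} ∉ L.
Contradiction. Therefore L is not regular.

a^{p+p!} b^{p+p!+1}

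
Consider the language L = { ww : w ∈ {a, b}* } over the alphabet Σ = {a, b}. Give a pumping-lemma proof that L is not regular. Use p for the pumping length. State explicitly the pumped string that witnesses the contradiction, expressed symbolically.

Toward a contradiction, assume L is regular with pumping length p.
Take w = a^p b^p a^p b^p = uu where u = a^pb^p; then w ∈ L and |w| = 4p ≥ p.
The pumping lemma gives a decomposition w = xyz where |xy| ≤ p and y is nonempty.
Since the first p symbols of w are all a's and |xy| ≤ p, y lies entirely in the leading a-block: y = a^k for some k with 1 ≤ k ≤ p.
Pump with i = 2: xy^2z = a^{p+k} b^p a^p b^p, of length 4p+k. Suppose this equals vv. The string starts with a and ends with b, so v does too; thus the boundary between the two copies of v is a b→a transition. There is exactly one such transition, at position 2p+k, so |v| = 2p+k and |vv| = 4p+2k ≠ 4p+k since k ≥ 1. So xy^2z ∉ L.
This is a contradiction; hence L is not regular.

a^{p+k} b^p a^p b^p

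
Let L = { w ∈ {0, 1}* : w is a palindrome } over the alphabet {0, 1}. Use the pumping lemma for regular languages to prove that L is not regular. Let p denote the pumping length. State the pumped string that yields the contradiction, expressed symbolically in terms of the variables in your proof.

Assume L is regular. Let p be the pumping length given by the pumping lemma.
Take w = 0^p 1 0^p, a palindrome of length 2p+1 ≥ p.
The pumping lemma gives a decomposition w = xyz where |xy| ≤ p and |y| ≥ 1.
Because |xy| ≤ p and w begins with p copies of 0, we have y = 0^k with 1 ≤ k ≤ p.
Pump with i = 2: xy^2z = 0^{p+k} 1 0^p. Its reverse is 0^p 1 0^{p+k}, which differs from xy^2z since k ≥ 1. So xy^2z is not a palindrome and xy^2z ∉ L.
This contradicts the pumping lemma, so L is not regular.

0^{p+k} 1 0^p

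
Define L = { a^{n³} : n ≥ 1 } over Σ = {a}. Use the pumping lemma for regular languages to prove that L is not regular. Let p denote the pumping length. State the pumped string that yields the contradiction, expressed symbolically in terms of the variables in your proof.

Assume L is regular; let p be its pumping constant.
Take w = a^{p³} ∈ L with |w| = p³ ≥ p.
By the pumping lemma, w = xyz with |xy| ≤ p and |y| ≥ 1.
Then y = a^k for some k with 1 ≤ k ≤ p.
Pump with i = 2: xy^2z = a^{p³+k}. Since 1 ≤ k ≤ p, p³ < p³+k ≤ p³+p < p³+3p²+3p+1 = (p+1)³, so p³+k is not a perfect cube. So xy^2z ∉ L.
Contradiction. Therefore L is not regular.

a^{p³+k}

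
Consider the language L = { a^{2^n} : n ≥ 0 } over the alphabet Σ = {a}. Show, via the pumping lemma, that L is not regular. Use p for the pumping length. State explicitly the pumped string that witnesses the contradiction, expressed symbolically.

Suppose for contradiction that L is regular, and let p be the pumping length.
Take w = a^{2^p} ∈ L with |w| = 2^p ≥ p.
Write w = xyz as guaranteed by the lemma, with |xy| ≤ p and |y| ≥ 1.
Then y = a^k for some k with 1 ≤ k ≤ p.
Pump with i = 2: xy^2z = a^{2^p+k}. Since 1 ≤ k ≤ p < 2^p, we have 2^p < 2^p+k < 2^{p+1}, so 2^p+k is not a power of 2. So xy^2z ∉ L.
Contradiction. Therefore L is not regular.

a^{2^p+k}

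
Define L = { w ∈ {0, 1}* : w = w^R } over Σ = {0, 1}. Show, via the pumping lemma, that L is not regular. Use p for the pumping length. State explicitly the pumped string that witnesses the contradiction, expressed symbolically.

0^{p+k} 1 0^p

Toward a contradiction, assume L is regular with pumping length p.
Take w = 0^p 1 0^p, a palindrome of length 2p+1 ≥ p.
Write w = xyz as guaranteed by the lemma, with |xy| ≤ p and |y| ≥ 1.
Since the first p symbols of w are all 0's and |xy| ≤ p, y lies entirely in the leading 0-block: y = 0^k for some k with 1 ≤ k ≤ p.
Pump with i = 2: xy^2z = 0^{p+k} 1 0^p. Its reverse is 0^p 1 0^{p+k}, which differs from xy^2z since k ≥ 1. So xy^2z is not a palindrome and xy^2z ∉ L.
This contradicts the pumping lemma, so L is not regular.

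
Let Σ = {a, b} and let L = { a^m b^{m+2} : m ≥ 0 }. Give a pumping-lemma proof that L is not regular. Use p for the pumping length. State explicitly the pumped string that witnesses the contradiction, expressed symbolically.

Suppose for contradiction that L is regular, and let p be the pumping length.
Take w = a^p b^{p+2}. Then w ∈ L and |w| = 2p+2 ≥ p.
Write w = xyz as guaranteed by the lemma, with |xy| ≤ p and |y| > 0.
Since the first p symbols of w are all a's and |xy| ≤ p, y lies entirely in the leading a-block: y = a^k for some k with 1 ≤ k ≤ p.
Pump with i = 2: xy^2z = a^{p+k} b^{p+2}. For this to lie in L we would need p+2 = (p+k)+2, which forces k = 0. But k ≥ 1, so xy^2z ∉ L.
This is a contradiction; hence L is not regular.

a^{p+k} b^{p+2}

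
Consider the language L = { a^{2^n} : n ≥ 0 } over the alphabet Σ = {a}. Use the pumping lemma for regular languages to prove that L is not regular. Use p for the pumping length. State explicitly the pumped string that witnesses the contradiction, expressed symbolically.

Toward a contradiction, assume L is regular with pumping length p.
Take w = a^{2^p} ∈ L with |w| = 2^p ≥ p.
The pumping lemma gives a decomposition w = xyz where |xy| ≤ p and y is nonempty.
Then y = a^k for some k with 1 ≤ k ≤ p.
Pump with i = 2: xy^2z = a^{2^p+k}. Since 1 ≤ k ≤ p < 2^p, we have 2^p < 2^p+k < 2^{p+1}, so 2^p+k is not a power of 2. So xy^2z ∉ L.
Contradiction. Therefore L is not regular.

a^{2^p+k}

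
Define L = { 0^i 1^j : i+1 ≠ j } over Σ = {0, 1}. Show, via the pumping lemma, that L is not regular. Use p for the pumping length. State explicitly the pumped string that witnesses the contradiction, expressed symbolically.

Assume L is regular; let p be its pumping constant.
Choose w = 0^p 1^{p+p!+1}. Since p ≠ (p+p!+1)-1 = p+p!, w ∈ L; and |w| ≥ p.
Write w = xyz as guaranteed by the lemma, with |xy| ≤ p and |y| > 0.
Because |xy| ≤ p and w begins with p copies of 0, we have y = 0^k with 1 ≤ k ≤ p.
Since 1 ≤ k ≤ p, k divides p!; set t = 1 + p!/k. Then xy^t z has p + (p!/k)·k = p + p! copies of 0. Now the 0-count is p+p! and (1-count)-1 = (p+p!+1)-1 = p+p!, so i+1 ≠ j fails. So xy^t z = 0^{p+p!} 1^{p+p!+1} ∉ L.
This is a contradiction; hence L is not regular.

0^{p+p!} 1^{p+p!+1}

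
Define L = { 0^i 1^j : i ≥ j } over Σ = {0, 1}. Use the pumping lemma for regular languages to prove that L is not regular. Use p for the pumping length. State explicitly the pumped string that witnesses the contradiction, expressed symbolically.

0^{p-k} 1^p

Assume L is regular; let p be its pumping constant.
Choose w = 0^p 1^p ∈ L, with |w| = 2p ≥ p.
The pumping lemma gives a decomposition w = xyz where |xy| ≤ p and |y| > 0.
The first p characters of w are 0's, so xy (and hence y) consists only of 0's. Write y = 0^k, 1 ≤ k ≤ p.
Consider xy^0z = xz = 0^{p-k} 1^p. Since k ≥ 1, the 0-count p-k is less than p, so i ≥ j fails; thus xz ∉ L.
This contradicts the pumping lemma, so L is not regular.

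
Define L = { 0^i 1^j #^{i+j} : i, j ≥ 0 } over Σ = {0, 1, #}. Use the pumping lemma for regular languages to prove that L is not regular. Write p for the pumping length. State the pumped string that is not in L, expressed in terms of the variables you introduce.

0^{p+k} 1^p #^{2p}

Suppose for contradiction that L is regular, and let p be the pumping length.
Take w = 0^p 1^p #^{2p} ∈ L (with i=j=p, i+j=2p), |w| = 4p ≥ p.
Write w = xyz as guaranteed by the lemma, with |xy| ≤ p and |y| ≥ 1.
Because |xy| ≤ p and w begins with p copies of 0, we have y = 0^k with 1 ≤ k ≤ p.
Consider xy^2z = 0^{p+k} 1^p #^{2p}. Now the 0- and 1-counts sum to 2p+k, but the #-count is 2p ≠ 2p+k. So xy^2z ∉ L.
This is a contradiction; hence L is not regular.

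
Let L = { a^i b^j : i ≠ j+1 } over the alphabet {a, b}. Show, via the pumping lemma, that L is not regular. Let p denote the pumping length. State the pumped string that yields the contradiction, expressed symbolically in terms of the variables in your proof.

Assume L is regular. Let p be the pumping length given by the pumping lemma.
Choose w = a^p b^{p+p!-1}. Since p ≠ (p+p!-1)+1 = p+p!, w ∈ L; and |w| ≥ p.
Write w = xyz as guaranteed by the lemma, with |xy| ≤ p and |y| ≥ 1.
Since the first p symbols of w are all a's and |xy| ≤ p, y lies entirely in the leading a-block: y = a^k for some k with 1 ≤ k ≤ p.
Since 1 ≤ k ≤ p, k divides p!; set t = 1 + p!/k. Then xy^t z has p + (p!/k)·k = p + p! copies of a. Now the a-count is p+p! and (b-count)+1 = (p+p!-1)+1 = p+p!, so i ≠ j+1 fails. So xy^t z = a^{p+p!} b^{p+p!-1} ∉ L.
This contradicts the pumping lemma, so L is not regular.

a^{p+p!} b^{p+p!-1}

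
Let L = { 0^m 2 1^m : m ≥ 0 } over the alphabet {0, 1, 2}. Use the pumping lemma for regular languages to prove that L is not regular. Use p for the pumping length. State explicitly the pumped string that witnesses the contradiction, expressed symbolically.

0^{p+k} 2 1^p

Assume L is regular; let p be its pumping constant.
Take w = 0^p 2 1^p ∈ L with |w| = 2p+1 ≥ p.
By the pumping lemma, w = xyz with |xy| ≤ p and y is nonempty.
Since the first p symbols of w are all 0's and |xy| ≤ p, y lies entirely in the leading 0-block: y = 0^k for some k with 1 ≤ k ≤ p.
Pump with i = 2: xy^2z = 0^{p+k} 2 1^p, which would require p+k = p. But k ≥ 1, so xy^2z ∉ L.
This contradicts the pumping lemma, so L is not regular.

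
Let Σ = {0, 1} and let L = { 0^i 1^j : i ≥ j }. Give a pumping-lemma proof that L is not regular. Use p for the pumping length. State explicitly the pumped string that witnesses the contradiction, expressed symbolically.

Suppose for contradiction that L is regular, and let p be the pumping length.
Choose w = 0^p 1^p ∈ L, with |w| = 2p ≥ p.
By the pumping lemma, w = xyz with |xy| ≤ p and |y| ≥ 1.
The first p characters of w are 0's, so xy (and hence y) consists only of 0's. Write y = 0^k, 1 ≤ k ≤ p.
Consider xy^0z = xz = 0^{p-k} 1^p. Since k ≥ 1, the 0-count p-k is less than p, so i ≥ j fails; thus xz ∉ L.
This is a contradiction; hence L is not regular.

0^{p-k} 1^p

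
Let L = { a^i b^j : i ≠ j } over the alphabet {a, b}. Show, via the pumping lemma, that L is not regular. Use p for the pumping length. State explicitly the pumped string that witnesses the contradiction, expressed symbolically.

Suppose for contradiction that L is regular, and let p be the pumping length.
Choose w = a^p b^{p+p!}. Since p ≠ p+p!, w ∈ L; and |w| ≥ p.
The pumping lemma gives a decomposition w = xyz where |xy| ≤ p and |y| > 0.
Since the first p symbols of w are all a's and |xy| ≤ p, y lies entirely in the leading a-block: y = a^k for some k with 1 ≤ k ≤ p.
Since 1 ≤ k ≤ p, k divides p!; set t = 1 + p!/k. Then xy^t z has p + (p!/k)·k = p + p! copies of a. Now the a-count equals the b-count, so i ≠ j fails. So xy^t z = a^{p+p!} b^{p+p!} ∉ L.
This is a contradiction; hence L is not regular.

a^{p+p!} b^{p+p!}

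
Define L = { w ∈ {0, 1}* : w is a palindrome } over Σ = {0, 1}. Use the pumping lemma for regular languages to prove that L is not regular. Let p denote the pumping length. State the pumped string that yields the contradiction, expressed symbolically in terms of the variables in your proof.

0^{p+k} 1 0^p

Assume L is regular. Let p be the pumping length given by the pumping lemma.
Take w = 0^p 1 0^p, a palindrome of length 2p+1 ≥ p.
Write w = xyz as guaranteed by the lemma, with |xy| ≤ p and y is nonempty.
Since the first p symbols of w are all 0's and |xy| ≤ p, y lies entirely in the leading 0-block: y = 0^k for some k with 1 ≤ k ≤ p.
Pump with i = 2: xy^2z = 0^{p+k} 1 0^p. Its reverse is 0^p 1 0^{p+k}, which differs from xy^2z since k ≥ 1. So xy^2z is not a palindrome and xy^2z ∉ L.
This is a contradiction; hence L is not regular.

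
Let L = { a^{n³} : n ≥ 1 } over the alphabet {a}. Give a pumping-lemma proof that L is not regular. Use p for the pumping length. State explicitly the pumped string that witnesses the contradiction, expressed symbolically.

Assume L is regular; let p be its pumping constant.
Take w = a^{p³} ∈ L with |w| = p³ ≥ p.
The pumping lemma gives a decomposition w = xyz where |xy| ≤ p and y is nonempty.
Then y = a^k for some k with 1 ≤ k ≤ p.
Pump with i = 2: xy^2z = a^{p³+k}. Since 1 ≤ k ≤ p, p³ < p³+k ≤ p³+p < p³+3p²+3p+1 = (p+1)³, so p³+k is not a perfect cube. So xy^2z ∉ L.
Contradiction. Therefore L is not regular.

a^{p³+k}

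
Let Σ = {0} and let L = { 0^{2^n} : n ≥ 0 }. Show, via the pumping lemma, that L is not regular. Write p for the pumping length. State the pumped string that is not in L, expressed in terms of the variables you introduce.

0^{2^p+k}

Assume L is regular; let p be its pumping constant.
Take w = 0^{2^p} ∈ L with |w| = 2^p ≥ p.
The pumping lemma gives a decomposition w = xyz where |xy| ≤ p and |y| ≥ 1.
Then y = 0^k for some k with 1 ≤ k ≤ p.
Pump with i = 2: xy^2z = 0^{2^p+k}. Since 1 ≤ k ≤ p < 2^p, we have 2^p < 2^p+k < 2^{p+1}, so 2^p+k is not a power of 2. So xy^2z ∉ L.
This contradicts the pumping lemma, so L is not regular.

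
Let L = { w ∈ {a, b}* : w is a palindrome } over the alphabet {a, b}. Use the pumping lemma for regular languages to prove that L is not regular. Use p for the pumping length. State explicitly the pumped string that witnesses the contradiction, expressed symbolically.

a^{p+k} b a^p

Toward a contradiction, assume L is regular with pumping length p.
Take w = a^p b a^p, a palindrome of length 2p+1 ≥ p.
The pumping lemma gives a decomposition w = xyz where |xy| ≤ p and y is nonempty.
The first p characters of w are a's, so xy (and hence y) consists only of a's. Write y = a^k, 1 ≤ k ≤ p.
Pump with i = 2: xy^2z = a^{p+k} b a^p. Its reverse is a^p b a^{p+k}, which differs from xy^2z since k ≥ 1. So xy^2z is not a palindrome and xy^2z ∉ L.
This contradicts the pumping lemma, so L is not regular.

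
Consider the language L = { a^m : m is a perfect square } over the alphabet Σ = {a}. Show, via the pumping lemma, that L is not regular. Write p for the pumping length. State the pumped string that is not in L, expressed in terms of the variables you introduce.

Assume L is regular; let p be its pumping constant.
Take w = a^{p²} ∈ L with |w| = p² ≥ p.
By the pumping lemma, w = xyz with |xy| ≤ p and |y| > 0.
Then y = a^k for some k with 1 ≤ k ≤ p.
Pump with i = 2: xy^2z = a^{p²+k}. Since 1 ≤ k ≤ p, p² < p²+k ≤ p²+p < (p+1)², so p²+k lies strictly between consecutive squares and is not a perfect square. So xy^2z ∉ L.
Contradiction. Therefore L is not regular.

a^{p²+k}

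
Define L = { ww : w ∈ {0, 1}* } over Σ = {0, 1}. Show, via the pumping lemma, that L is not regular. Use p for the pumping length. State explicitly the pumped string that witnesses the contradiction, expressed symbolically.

Assume L is regular. Let p be the pumping length given by the pumping lemma.
Take w = 0^p 1^p 0^p 1^p = uu where u = 0^p1^p; then w ∈ L and |w| = 4p ≥ p.
Write w = xyz as guaranteed by the lemma, with |xy| ≤ p and |y| ≥ 1.
The first p characters of w are 0's, so xy (and hence y) consists only of 0's. Write y = 0^k, 1 ≤ k ≤ p.
Pump with i = 2: xy^2z = 0^{p+k} 1^p 0^p 1^p, of length 4p+k. Suppose this equals vv. The string starts with 0 and ends with 1, so v does too; thus the boundary between the two copies of v is a 1→0 transition. There is exactly one such transition, at position 2p+k, so |v| = 2p+k and |vv| = 4p+2k ≠ 4p+k since k ≥ 1. So xy^2z ∉ L.
Contradiction. Therefore L is not regular.

0^{p+k} 1^p 0^p 1^p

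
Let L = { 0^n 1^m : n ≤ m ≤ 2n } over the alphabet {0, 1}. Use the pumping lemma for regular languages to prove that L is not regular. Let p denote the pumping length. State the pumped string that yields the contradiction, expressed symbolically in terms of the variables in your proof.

0^{p+k} 1^p

Toward a contradiction, assume L is regular with pumping length p.
Take w = 0^p 1^p ∈ L (since p ≤ p ≤ 2p), with |w| = 2p ≥ p.
Write w = xyz as guaranteed by the lemma, with |xy| ≤ p and y is nonempty.
Because |xy| ≤ p and w begins with p copies of 0, we have y = 0^k with 1 ≤ k ≤ p.
Pump with i = 2: xy^2z = 0^{p+k} 1^p. Now n = p+k > p = m, so the condition n ≤ m fails. Thus xy^2z ∉ L.
This contradicts the pumping lemma, so L is not regular.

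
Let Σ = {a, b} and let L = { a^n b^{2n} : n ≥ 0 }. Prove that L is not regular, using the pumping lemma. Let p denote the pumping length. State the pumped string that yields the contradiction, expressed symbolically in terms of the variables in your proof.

a^{p+k} b^{2p}

Assume L is regular. Let p be the pumping length given by the pumping lemma.
Take w = a^p b^{2p}. Then w ∈ L and |w| = 3p ≥ p.
Write w = xyz as guaranteed by the lemma, with |xy| ≤ p and |y| ≥ 1.
Since the first p symbols of w are all a's and |xy| ≤ p, y lies entirely in the leading a-block: y = a^k for some k with 1 ≤ k ≤ p.
Pump with i = 2: xy^2z = a^{p+k} b^{2p}. For this to lie in L we would need 2p = 2(p+k), which forces k = 0. But k ≥ 1, so xy^2z ∉ L.
Contradiction. Therefore L is not regular.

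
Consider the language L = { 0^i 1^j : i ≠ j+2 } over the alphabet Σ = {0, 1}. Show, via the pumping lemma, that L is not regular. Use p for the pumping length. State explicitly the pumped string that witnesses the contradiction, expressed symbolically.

0^{p+p!} 1^{p+p!-2}

Assume L is regular; let p be its pumping constant.
Choose w = 0^p 1^{p+p!-2}. Since p ≠ (p+p!-2)+2 = p+p!, w ∈ L; and |w| ≥ p.
Write w = xyz as guaranteed by the lemma, with |xy| ≤ p and y is nonempty.
Since the first p symbols of w are all 0's and |xy| ≤ p, y lies entirely in the leading 0-block: y = 0^k for some k with 1 ≤ k ≤ p.
Since 1 ≤ k ≤ p, k divides p!; set t = 1 + p!/k. Then xy^t z has p + (p!/k)·k = p + p! copies of 0. Now the 0-count is p+p! and (1-count)+2 = (p+p!-2)+2 = p+p!, so i ≠ j+2 fails. So xy^t z = 0^{p+p!} 1^{p+p!-2} ∉ L.
This is a contradiction; hence L is not regular.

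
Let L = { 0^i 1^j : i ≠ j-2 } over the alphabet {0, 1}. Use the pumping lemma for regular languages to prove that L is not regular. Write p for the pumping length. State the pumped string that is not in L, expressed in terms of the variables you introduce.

Suppose for contradiction that L is regular, and let p be the pumping length.
Choose w = 0^p 1^{p+p!+2}. Since p ≠ (p+p!+2)-2 = p+p!, w ∈ L; and |w| ≥ p.
By the pumping lemma, w = xyz with |xy| ≤ p and |y| > 0.
Since the first p symbols of w are all 0's and |xy| ≤ p, y lies entirely in the leading 0-block: y = 0^k for some k with 1 ≤ k ≤ p.
Since 1 ≤ k ≤ p, k divides p!; set t = 1 + p!/k. Then xy^t z has p + (p!/k)·k = p + p! copies of 0. Now the 0-count is p+p! and (1-count)-2 = (p+p!+2)-2 = p+p!, so i ≠ j-2 fails. So xy^t z = 0^{p+p!} 1^{p+p!+2} ∉ L.
Contradiction. Therefore L is not regular.

0^{p+p!} 1^{p+p!+2}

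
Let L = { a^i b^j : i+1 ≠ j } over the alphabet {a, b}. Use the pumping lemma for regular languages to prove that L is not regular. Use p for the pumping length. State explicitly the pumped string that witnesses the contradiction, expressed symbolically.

Assume L is regular; let p be its pumping constant.
Choose w = a^p b^{p+p!+1}. Since p ≠ (p+p!+1)-1 = p+p!, w ∈ L; and |w| ≥ p.
The pumping lemma gives a decomposition w = xyz where |xy| ≤ p and |y| > 0.
Since the first p symbols of w are all a's and |xy| ≤ p, y lies entirely in the leading a-block: y = a^k for some k with 1 ≤ k ≤ p.
Since 1 ≤ k ≤ p, k divides p!; set t = 1 + p!/k. Then xy^t z has p + (p!/k)·k = p + p! copies of a. Now the a-count is p+p! and (b-count)-1 = (p+p!+1)-1 = p+p!, so i+1 ≠ j fails. So xy^t z = a^{p+p!} b^{p+p!+1} ∉ L.
This is a contradiction; hence L is not regular.

a^{p+p!} b^{p+p!+1}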